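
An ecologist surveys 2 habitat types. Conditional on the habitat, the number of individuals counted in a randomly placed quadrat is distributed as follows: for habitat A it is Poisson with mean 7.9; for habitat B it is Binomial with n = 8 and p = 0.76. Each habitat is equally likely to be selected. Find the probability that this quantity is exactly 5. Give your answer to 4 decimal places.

Conditional on each habitat, P(X = 5): A: 0.0950666; B: 0.196286.
By total probability, P(X = 5) = 0.5·0.0950666 + 0.5·0.196286 = 0.145676.

0.1457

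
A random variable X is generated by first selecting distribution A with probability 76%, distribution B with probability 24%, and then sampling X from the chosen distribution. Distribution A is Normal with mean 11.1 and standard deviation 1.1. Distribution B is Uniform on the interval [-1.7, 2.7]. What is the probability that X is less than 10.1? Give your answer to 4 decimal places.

0.3781

Conditional on each component, P(X < 10.1): A: 0.181651; B: 1.
By total probability, P(X < 10.1) = 0.76·0.181651 + 0.24·1 = 0.378055.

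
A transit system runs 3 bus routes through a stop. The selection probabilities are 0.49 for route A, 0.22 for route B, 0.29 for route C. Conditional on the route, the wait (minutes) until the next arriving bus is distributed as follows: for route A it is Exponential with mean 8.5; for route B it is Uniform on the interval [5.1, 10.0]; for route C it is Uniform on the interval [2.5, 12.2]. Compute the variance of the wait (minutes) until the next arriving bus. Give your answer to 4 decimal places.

38.4043

Per component, A: μ=8.5, E[X²]=144.5; B: μ=7.55, E[X²]=59.0033; C: μ=7.35, E[X²]=61.8633.
E[X] = 0.49·8.5 + 0.22·7.55 + 0.29·7.35 = 7.9575.
E[X²] = 0.49·144.5 + 0.22·59.0033 + 0.29·61.8633 = 101.726.
Var(X) = E[X²] − (E[X])² = 101.726 − 63.3218 = 38.4043.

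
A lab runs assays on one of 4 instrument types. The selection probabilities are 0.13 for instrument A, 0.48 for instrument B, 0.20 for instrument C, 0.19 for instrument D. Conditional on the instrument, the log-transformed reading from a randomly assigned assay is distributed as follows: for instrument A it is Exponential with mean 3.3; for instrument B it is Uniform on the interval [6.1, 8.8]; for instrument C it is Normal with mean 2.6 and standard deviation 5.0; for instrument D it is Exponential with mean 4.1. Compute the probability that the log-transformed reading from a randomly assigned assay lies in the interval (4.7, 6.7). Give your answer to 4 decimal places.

Conditional on each instrument, P(4.7 < X < 6.7): A: 0.109395; B: 0.222222; C: 0.131135; D: 0.122678.
By total probability, P(4.7 < X < 6.7) = 0.13·0.109395 + 0.48·0.222222 + 0.2·0.131135 + 0.19·0.122678 = 0.170424.

0.1704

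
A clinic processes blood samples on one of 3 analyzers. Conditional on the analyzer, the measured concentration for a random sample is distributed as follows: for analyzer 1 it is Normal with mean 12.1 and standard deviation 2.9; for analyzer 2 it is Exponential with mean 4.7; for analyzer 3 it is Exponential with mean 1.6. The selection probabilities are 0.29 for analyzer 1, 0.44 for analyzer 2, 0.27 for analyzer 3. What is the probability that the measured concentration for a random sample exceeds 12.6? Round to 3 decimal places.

0.155

Conditional on each analyzer, P(X > 12.6): 1: 0.431556; 2: 0.0685048; 3: 0.000380129.
By total probability, P(X > 12.6) = 0.29·0.431556 + 0.44·0.0685048 + 0.27·0.000380129 = 0.155396.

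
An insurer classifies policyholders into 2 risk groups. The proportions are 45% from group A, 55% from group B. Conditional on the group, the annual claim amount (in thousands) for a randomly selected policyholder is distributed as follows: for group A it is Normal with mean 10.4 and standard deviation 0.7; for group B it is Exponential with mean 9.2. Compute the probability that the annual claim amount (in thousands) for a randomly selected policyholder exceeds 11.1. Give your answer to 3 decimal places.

Conditional on each group, P(X > 11.1): A: 0.158655; B: 0.299236.
By total probability, P(X > 11.1) = 0.45·0.158655 + 0.55·0.299236 = 0.235975.

0.236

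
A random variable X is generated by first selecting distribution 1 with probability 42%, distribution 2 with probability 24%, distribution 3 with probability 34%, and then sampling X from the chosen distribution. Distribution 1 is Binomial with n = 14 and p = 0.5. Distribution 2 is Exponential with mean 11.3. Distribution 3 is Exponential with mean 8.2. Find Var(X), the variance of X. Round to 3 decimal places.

Per component, 1: μ=7, E[X²]=52.5; 2: μ=11.3, E[X²]=255.38; 3: μ=8.2, E[X²]=134.48.
E[X] = 0.42·7 + 0.24·11.3 + 0.34·8.2 = 8.44.
E[X²] = 0.42·52.5 + 0.24·255.38 + 0.34·134.48 = 129.064.
Var(X) = E[X²] − (E[X])² = 129.064 − 71.2336 = 57.8308.

57.831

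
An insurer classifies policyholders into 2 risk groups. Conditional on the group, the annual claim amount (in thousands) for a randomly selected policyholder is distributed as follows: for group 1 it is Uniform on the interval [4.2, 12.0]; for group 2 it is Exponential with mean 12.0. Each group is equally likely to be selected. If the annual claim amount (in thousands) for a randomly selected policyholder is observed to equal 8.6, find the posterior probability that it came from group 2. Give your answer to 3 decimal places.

0.241

Likelihoods f(8.6 | ·): 1: 0.128205; 2: 0.0406981.
Posterior ∝ prior × likelihood. Numerator for 2: 0.5·0.0406981 = 0.0203491.
Normalizing constant: 0.5·0.128205 + 0.5·0.0406981 = 0.0844516.
P(2 | observation) = 0.0203491 / 0.0844516 = 0.240955.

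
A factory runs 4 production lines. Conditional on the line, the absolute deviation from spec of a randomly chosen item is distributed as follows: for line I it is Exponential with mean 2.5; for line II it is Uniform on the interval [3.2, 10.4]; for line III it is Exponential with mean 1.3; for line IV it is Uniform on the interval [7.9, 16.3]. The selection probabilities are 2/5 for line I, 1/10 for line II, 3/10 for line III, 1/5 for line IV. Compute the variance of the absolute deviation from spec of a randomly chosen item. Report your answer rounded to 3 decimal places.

21.368

Per component, I: μ=2.5, E[X²]=12.5; II: μ=6.8, E[X²]=50.56; III: μ=1.3, E[X²]=3.38; IV: μ=12.1, E[X²]=152.29.
E[X] = 0.4·2.5 + 0.1·6.8 + 0.3·1.3 + 0.2·12.1 = 4.49.
E[X²] = 0.4·12.5 + 0.1·50.56 + 0.3·3.38 + 0.2·152.29 = 41.528.
Var(X) = E[X²] − (E[X])² = 41.528 − 20.1601 = 21.3679.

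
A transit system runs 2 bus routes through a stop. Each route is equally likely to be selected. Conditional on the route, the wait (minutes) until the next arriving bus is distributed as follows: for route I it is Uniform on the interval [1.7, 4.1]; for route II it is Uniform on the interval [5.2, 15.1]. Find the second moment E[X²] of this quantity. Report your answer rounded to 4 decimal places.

60.0400

For each component E[X²] = Var + (mean)², giving I: 8.89; II: 111.19.
Overall E[X²] = 0.5·8.89 + 0.5·111.19 = 60.04.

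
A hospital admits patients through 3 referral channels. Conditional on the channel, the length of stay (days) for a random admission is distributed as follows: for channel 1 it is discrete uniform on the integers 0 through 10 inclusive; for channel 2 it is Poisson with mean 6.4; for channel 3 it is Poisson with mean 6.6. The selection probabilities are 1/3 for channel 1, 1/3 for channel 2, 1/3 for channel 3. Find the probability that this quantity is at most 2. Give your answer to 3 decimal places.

Conditional on each channel, P(X ≤ 2): 1: 0.272727; 2: 0.0463242; 3: 0.0399676.
By total probability, P(X ≤ 2) = 0.333333·0.272727 + 0.333333·0.0463242 + 0.333333·0.0399676 = 0.119673.

0.120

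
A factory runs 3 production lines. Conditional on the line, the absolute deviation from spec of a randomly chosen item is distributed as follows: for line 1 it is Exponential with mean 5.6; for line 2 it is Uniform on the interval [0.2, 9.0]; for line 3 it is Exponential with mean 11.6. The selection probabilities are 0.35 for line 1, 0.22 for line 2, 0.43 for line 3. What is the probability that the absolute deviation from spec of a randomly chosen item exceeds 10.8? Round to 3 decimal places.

0.220

Conditional on each line, P(X > 10.8): 1: 0.145356; 2: 0; 3: 0.394146.
By total probability, P(X > 10.8) = 0.35·0.145356 + 0.22·0 + 0.43·0.394146 = 0.220357.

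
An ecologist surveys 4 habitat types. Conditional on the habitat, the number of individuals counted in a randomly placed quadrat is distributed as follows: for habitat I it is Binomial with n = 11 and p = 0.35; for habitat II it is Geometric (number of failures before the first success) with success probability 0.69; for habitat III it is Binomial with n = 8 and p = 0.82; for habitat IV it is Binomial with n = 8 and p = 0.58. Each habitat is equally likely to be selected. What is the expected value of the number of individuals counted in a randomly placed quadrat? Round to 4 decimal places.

3.8748

Component means — I: 3.85; II: 0.449275; III: 6.56; IV: 4.64.
E[X] = 0.25·3.85 + 0.25·0.449275 + 0.25·6.56 + 0.25·4.64 = 3.87482.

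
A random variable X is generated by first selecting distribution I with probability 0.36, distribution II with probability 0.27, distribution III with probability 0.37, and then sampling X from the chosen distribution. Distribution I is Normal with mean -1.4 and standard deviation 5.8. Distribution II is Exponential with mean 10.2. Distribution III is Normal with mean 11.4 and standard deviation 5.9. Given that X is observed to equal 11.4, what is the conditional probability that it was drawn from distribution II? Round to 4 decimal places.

Likelihoods f(11.4 | ·): I: 0.00602407; II: 0.0320636; III: 0.0676173.
Posterior ∝ prior × likelihood. Numerator for II: 0.27·0.0320636 = 0.00865716.
Normalizing constant: 0.36·0.00602407 + 0.27·0.0320636 + 0.37·0.0676173 = 0.0358442.
P(II | observation) = 0.00865716 / 0.0358442 = 0.241522.

0.2415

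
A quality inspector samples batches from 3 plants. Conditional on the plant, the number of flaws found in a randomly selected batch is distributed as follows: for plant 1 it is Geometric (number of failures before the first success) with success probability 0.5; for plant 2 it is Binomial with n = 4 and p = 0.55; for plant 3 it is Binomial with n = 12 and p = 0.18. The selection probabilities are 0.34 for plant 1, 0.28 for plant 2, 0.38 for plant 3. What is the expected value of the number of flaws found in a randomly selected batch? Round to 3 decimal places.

Component means — 1: 1; 2: 2.2; 3: 2.16.
E[X] = 0.34·1 + 0.28·2.2 + 0.38·2.16 = 1.7768.

1.777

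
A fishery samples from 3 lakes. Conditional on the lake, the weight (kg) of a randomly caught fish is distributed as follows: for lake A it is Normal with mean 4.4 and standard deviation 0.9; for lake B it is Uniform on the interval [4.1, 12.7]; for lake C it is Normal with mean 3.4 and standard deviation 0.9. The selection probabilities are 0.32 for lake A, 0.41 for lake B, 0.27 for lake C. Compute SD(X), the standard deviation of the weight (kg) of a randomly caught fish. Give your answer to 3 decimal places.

2.821

Per component, A: μ=4.4, E[X²]=20.17; B: μ=8.4, E[X²]=76.7233; C: μ=3.4, E[X²]=12.37.
E[X] = 0.32·4.4 + 0.41·8.4 + 0.27·3.4 = 5.77.
E[X²] = 0.32·20.17 + 0.41·76.7233 + 0.27·12.37 = 41.2509.
Var(X) = E[X²] − (E[X])² = 41.2509 − 33.2929 = 7.95797.
SD(X) = √7.95797 = 2.82099.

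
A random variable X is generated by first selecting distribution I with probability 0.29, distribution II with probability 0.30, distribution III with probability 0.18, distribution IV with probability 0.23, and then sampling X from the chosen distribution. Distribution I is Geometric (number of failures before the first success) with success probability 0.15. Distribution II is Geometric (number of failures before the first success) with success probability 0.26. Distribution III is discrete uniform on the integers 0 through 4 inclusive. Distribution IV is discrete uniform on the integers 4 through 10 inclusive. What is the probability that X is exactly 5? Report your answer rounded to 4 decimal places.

0.0695

Conditional on each component, P(X = 5): I: 0.0665558; II: 0.0576942; III: 0; IV: 0.142857.
By total probability, P(X = 5) = 0.29·0.0665558 + 0.3·0.0576942 + 0.18·0 + 0.23·0.142857 = 0.0694666.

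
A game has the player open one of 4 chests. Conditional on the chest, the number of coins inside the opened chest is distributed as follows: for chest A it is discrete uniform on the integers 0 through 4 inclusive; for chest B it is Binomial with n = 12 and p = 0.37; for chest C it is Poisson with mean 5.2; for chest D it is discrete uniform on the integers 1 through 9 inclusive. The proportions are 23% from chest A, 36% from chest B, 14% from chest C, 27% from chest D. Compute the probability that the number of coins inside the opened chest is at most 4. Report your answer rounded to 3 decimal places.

Conditional on each chest, P(X ≤ 4): A: 1; B: 0.524886; C: 0.406128; D: 0.444444.
By total probability, P(X ≤ 4) = 0.23·1 + 0.36·0.524886 + 0.14·0.406128 + 0.27·0.444444 = 0.595817.

0.596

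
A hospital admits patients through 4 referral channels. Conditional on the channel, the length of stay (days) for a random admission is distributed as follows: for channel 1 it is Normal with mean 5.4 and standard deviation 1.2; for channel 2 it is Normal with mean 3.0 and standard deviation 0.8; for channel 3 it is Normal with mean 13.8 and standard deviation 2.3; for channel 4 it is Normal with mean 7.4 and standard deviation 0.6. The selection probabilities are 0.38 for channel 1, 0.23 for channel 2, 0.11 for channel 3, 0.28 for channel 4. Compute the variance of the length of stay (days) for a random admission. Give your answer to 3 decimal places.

10.715

Per component, 1: μ=5.4, E[X²]=30.6; 2: μ=3, E[X²]=9.64; 3: μ=13.8, E[X²]=195.73; 4: μ=7.4, E[X²]=55.12.
E[X] = 0.38·5.4 + 0.23·3 + 0.11·13.8 + 0.28·7.4 = 6.332.
E[X²] = 0.38·30.6 + 0.23·9.64 + 0.11·195.73 + 0.28·55.12 = 50.8091.
Var(X) = E[X²] − (E[X])² = 50.8091 − 40.0942 = 10.7149.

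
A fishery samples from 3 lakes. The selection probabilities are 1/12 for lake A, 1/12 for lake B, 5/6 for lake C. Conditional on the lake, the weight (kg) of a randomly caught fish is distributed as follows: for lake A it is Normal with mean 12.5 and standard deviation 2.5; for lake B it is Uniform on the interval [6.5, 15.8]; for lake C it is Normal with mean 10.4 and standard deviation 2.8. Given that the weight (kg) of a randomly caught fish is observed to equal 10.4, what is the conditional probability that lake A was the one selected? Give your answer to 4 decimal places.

0.0682

Likelihoods f(10.4 | ·): A: 0.112138; B: 0.107527; C: 0.142479.
Posterior ∝ prior × likelihood. Numerator for A: 0.0833333·0.112138 = 0.00934479.
Normalizing constant: 0.0833333·0.112138 + 0.0833333·0.107527 + 0.833333·0.142479 = 0.137038.
P(A | observation) = 0.00934479 / 0.137038 = 0.0681912.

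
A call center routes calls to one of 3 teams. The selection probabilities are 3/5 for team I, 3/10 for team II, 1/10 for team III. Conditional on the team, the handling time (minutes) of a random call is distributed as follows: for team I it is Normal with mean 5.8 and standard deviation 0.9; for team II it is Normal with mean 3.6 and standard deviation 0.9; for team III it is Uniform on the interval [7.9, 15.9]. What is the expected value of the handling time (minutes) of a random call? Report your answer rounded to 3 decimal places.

Component means — I: 5.8; II: 3.6; III: 11.9.
E[X] = 0.6·5.8 + 0.3·3.6 + 0.1·11.9 = 5.75.

5.750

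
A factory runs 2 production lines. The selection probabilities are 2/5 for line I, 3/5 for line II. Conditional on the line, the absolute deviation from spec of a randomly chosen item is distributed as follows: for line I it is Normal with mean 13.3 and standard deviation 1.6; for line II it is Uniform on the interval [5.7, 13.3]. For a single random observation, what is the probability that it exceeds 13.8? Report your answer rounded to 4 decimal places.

Conditional on each line, P(X > 13.8): I: 0.37733; II: 0.
By total probability, P(X > 13.8) = 0.4·0.37733 + 0.6·0 = 0.150932.

0.1509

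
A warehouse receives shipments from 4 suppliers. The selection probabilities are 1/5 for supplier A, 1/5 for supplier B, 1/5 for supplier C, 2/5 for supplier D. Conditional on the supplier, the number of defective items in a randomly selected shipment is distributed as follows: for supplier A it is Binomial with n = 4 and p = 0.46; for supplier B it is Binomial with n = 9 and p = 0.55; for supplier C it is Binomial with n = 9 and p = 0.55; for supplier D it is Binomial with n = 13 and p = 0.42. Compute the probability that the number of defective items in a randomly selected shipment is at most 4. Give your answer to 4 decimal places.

Conditional on each supplier, P(X ≤ 4): A: 1; B: 0.378579; C: 0.378579; D: 0.299672.
By total probability, P(X ≤ 4) = 0.2·1 + 0.2·0.378579 + 0.2·0.378579 + 0.4·0.299672 = 0.4713.

0.4713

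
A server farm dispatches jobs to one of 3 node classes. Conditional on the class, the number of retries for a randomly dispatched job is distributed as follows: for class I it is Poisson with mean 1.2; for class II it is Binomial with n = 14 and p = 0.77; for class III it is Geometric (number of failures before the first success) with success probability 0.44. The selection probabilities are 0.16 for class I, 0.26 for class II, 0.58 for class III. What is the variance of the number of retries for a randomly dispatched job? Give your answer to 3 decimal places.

19.963

Per component, I: μ=1.2, E[X²]=2.64; II: μ=10.78, E[X²]=118.688; III: μ=1.27273, E[X²]=4.5124.
E[X] = 0.16·1.2 + 0.26·10.78 + 0.58·1.27273 = 3.73298.
E[X²] = 0.16·2.64 + 0.26·118.688 + 0.58·4.5124 = 33.8984.
Var(X) = E[X²] − (E[X])² = 33.8984 − 13.9352 = 19.9633.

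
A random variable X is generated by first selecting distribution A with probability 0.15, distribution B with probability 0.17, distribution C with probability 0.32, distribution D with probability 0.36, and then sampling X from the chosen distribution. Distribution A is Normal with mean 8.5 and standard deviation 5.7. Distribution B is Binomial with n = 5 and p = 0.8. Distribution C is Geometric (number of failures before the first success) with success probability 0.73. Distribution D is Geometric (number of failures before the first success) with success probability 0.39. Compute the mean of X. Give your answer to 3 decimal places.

Component means — A: 8.5; B: 4; C: 0.369863; D: 1.5641.
E[X] = 0.15·8.5 + 0.17·4 + 0.32·0.369863 + 0.36·1.5641 = 2.63643.

2.636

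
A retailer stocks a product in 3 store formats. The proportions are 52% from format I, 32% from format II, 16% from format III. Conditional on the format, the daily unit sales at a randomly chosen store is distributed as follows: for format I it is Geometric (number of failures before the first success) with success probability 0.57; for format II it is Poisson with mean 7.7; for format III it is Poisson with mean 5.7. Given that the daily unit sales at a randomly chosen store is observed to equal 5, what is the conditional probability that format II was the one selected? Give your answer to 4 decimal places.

0.5116

Likelihoods P(X=5 | ·): I: 0.00837948; II: 0.102142; III: 0.16777.
Posterior ∝ prior × likelihood. Numerator for II: 0.32·0.102142 = 0.0326855.
Normalizing constant: 0.52·0.00837948 + 0.32·0.102142 + 0.16·0.16777 = 0.063886.
P(II | observation) = 0.0326855 / 0.063886 = 0.511622.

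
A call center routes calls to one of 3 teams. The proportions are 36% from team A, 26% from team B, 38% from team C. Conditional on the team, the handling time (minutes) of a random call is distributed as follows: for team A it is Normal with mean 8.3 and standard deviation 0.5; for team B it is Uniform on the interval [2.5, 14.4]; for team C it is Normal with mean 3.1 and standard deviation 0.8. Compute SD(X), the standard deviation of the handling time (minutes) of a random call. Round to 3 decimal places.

Per component, A: μ=8.3, E[X²]=69.14; B: μ=8.45, E[X²]=83.2033; C: μ=3.1, E[X²]=10.25.
E[X] = 0.36·8.3 + 0.26·8.45 + 0.38·3.1 = 6.363.
E[X²] = 0.36·69.14 + 0.26·83.2033 + 0.38·10.25 = 50.4183.
Var(X) = E[X²] − (E[X])² = 50.4183 − 40.4878 = 9.9305.
SD(X) = √9.9305 = 3.15127.

3.151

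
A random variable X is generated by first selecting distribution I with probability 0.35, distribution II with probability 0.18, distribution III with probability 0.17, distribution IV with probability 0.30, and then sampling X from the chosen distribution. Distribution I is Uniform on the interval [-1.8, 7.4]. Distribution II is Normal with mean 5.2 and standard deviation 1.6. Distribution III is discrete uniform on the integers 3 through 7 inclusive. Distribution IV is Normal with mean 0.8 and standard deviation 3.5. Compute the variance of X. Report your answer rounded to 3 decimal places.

Per component, I: μ=2.8, E[X²]=14.8933; II: μ=5.2, E[X²]=29.6; III: μ=5, E[X²]=27; IV: μ=0.8, E[X²]=12.89.
E[X] = 0.35·2.8 + 0.18·5.2 + 0.17·5 + 0.3·0.8 = 3.006.
E[X²] = 0.35·14.8933 + 0.18·29.6 + 0.17·27 + 0.3·12.89 = 18.9977.
Var(X) = E[X²] − (E[X])² = 18.9977 − 9.03604 = 9.96163.

9.962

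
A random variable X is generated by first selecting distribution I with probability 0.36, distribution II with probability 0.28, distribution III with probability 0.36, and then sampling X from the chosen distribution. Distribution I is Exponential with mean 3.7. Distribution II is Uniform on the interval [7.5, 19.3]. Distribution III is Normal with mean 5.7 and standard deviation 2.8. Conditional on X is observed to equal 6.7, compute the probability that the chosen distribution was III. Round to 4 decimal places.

0.7515

Likelihoods f(6.7 | ·): I: 0.044195; II: 0; III: 0.133676.
Posterior ∝ prior × likelihood. Numerator for III: 0.36·0.133676 = 0.0481235.
Normalizing constant: 0.36·0.044195 + 0.28·0 + 0.36·0.133676 = 0.0640337.
P(III | observation) = 0.0481235 / 0.0640337 = 0.751534.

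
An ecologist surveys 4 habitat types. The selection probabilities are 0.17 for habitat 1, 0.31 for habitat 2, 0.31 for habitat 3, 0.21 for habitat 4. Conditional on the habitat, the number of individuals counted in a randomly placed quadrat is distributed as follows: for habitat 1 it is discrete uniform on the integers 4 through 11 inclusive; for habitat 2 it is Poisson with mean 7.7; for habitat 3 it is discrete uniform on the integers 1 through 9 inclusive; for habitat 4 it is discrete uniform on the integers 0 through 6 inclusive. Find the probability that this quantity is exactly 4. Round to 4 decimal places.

0.1063

Conditional on each habitat, P(X = 4): 1: 0.125; 2: 0.0663261; 3: 0.111111; 4: 0.142857.
By total probability, P(X = 4) = 0.17·0.125 + 0.31·0.0663261 + 0.31·0.111111 + 0.21·0.142857 = 0.106256.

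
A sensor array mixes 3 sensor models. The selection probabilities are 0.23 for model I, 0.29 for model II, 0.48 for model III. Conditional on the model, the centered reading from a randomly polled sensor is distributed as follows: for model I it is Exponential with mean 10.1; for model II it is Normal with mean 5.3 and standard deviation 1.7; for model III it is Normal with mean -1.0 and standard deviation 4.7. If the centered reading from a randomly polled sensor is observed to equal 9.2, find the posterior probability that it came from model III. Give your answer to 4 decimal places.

0.2157

Likelihoods f(9.2 | ·): I: 0.0398184; II: 0.0168896; III: 0.0080554.
Posterior ∝ prior × likelihood. Numerator for III: 0.48·0.0080554 = 0.00386659.
Normalizing constant: 0.23·0.0398184 + 0.29·0.0168896 + 0.48·0.0080554 = 0.0179228.
P(III | observation) = 0.00386659 / 0.0179228 = 0.215736.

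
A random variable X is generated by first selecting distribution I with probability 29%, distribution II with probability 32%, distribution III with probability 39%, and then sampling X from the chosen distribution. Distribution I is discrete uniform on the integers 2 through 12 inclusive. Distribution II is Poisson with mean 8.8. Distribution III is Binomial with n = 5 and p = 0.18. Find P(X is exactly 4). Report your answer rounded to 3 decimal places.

0.040

Conditional on each component, P(X = 4): I: 0.0909091; II: 0.0376641; III: 0.00430402.
By total probability, P(X = 4) = 0.29·0.0909091 + 0.32·0.0376641 + 0.39·0.00430402 = 0.0400947.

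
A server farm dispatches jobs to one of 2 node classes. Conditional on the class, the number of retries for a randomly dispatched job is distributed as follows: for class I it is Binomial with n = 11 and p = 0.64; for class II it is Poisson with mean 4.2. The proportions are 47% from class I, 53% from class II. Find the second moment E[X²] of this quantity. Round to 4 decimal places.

For each component E[X²] = Var + (mean)², giving I: 52.096; II: 21.84.
Overall E[X²] = 0.47·52.096 + 0.53·21.84 = 36.0603.

36.0603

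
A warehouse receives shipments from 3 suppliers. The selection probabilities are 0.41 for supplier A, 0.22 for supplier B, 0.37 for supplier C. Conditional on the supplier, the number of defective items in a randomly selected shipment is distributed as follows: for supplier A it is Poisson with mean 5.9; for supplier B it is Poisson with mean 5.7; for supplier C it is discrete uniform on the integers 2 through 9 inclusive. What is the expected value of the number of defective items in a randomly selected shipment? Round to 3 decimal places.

Component means — A: 5.9; B: 5.7; C: 5.5.
E[X] = 0.41·5.9 + 0.22·5.7 + 0.37·5.5 = 5.708.

5.708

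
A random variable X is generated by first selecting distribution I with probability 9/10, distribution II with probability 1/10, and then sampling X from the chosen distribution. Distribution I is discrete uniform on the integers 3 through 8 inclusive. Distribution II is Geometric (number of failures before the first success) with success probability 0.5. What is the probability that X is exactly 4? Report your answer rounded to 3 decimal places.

Conditional on each component, P(X = 4): I: 0.166667; II: 0.03125.
By total probability, P(X = 4) = 0.9·0.166667 + 0.1·0.03125 = 0.153125.

0.153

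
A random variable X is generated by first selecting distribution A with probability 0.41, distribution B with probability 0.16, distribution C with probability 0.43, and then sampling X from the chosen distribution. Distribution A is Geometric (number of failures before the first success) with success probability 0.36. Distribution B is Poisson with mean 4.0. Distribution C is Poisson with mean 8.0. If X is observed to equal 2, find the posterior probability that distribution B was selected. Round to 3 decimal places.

0.265

Likelihoods P(X=2 | ·): A: 0.147456; B: 0.146525; C: 0.0107348.
Posterior ∝ prior × likelihood. Numerator for B: 0.16·0.146525 = 0.023444.
Normalizing constant: 0.41·0.147456 + 0.16·0.146525 + 0.43·0.0107348 = 0.0885169.
P(B | observation) = 0.023444 / 0.0885169 = 0.264853.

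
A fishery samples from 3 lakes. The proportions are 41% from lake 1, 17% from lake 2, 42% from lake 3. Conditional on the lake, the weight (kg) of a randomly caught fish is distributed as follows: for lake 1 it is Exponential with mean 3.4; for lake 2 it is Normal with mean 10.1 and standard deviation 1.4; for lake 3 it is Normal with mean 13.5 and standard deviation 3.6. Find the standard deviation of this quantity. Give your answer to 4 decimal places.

Per component, 1: μ=3.4, E[X²]=23.12; 2: μ=10.1, E[X²]=103.97; 3: μ=13.5, E[X²]=195.21.
E[X] = 0.41·3.4 + 0.17·10.1 + 0.42·13.5 = 8.781.
E[X²] = 0.41·23.12 + 0.17·103.97 + 0.42·195.21 = 109.142.
Var(X) = E[X²] − (E[X])² = 109.142 − 77.106 = 32.0363.
SD(X) = √32.0363 = 5.66007.

5.6601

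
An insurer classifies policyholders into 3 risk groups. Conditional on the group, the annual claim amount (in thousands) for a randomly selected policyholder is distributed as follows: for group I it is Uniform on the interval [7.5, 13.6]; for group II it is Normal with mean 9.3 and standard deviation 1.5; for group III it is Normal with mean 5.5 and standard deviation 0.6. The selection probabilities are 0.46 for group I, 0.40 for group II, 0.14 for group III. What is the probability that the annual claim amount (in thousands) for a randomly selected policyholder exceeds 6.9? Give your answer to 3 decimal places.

Conditional on each group, P(X > 6.9): I: 1; II: 0.945201; III: 0.00981533.
By total probability, P(X > 6.9) = 0.46·1 + 0.4·0.945201 + 0.14·0.00981533 = 0.839454.

0.839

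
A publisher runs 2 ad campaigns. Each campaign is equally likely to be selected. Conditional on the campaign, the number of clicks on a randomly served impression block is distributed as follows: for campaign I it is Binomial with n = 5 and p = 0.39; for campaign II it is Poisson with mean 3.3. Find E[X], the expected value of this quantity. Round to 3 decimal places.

2.625

Component means — I: 1.95; II: 3.3.
E[X] = 0.5·1.95 + 0.5·3.3 = 2.625.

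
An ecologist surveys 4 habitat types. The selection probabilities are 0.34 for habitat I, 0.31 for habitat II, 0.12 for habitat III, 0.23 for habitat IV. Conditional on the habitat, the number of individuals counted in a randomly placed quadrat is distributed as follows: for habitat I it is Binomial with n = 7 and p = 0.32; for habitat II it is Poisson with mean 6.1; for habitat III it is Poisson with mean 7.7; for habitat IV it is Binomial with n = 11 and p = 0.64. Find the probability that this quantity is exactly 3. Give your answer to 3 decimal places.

Conditional on each habitat, P(X = 3): I: 0.245219; II: 0.0848481; III: 0.0344551; IV: 0.0122024.
By total probability, P(X = 3) = 0.34·0.245219 + 0.31·0.0848481 + 0.12·0.0344551 + 0.23·0.0122024 = 0.116618.

0.117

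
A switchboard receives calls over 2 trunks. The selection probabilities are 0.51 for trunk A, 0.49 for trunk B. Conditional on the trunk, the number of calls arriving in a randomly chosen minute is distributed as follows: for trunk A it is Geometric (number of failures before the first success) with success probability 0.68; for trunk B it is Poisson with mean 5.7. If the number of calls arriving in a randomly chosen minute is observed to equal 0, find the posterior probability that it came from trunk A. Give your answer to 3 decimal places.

0.995

Likelihoods P(X=0 | ·): A: 0.68; B: 0.00334597.
Posterior ∝ prior × likelihood. Numerator for A: 0.51·0.68 = 0.3468.
Normalizing constant: 0.51·0.68 + 0.49·0.00334597 = 0.34844.
P(A | observation) = 0.3468 / 0.34844 = 0.995295.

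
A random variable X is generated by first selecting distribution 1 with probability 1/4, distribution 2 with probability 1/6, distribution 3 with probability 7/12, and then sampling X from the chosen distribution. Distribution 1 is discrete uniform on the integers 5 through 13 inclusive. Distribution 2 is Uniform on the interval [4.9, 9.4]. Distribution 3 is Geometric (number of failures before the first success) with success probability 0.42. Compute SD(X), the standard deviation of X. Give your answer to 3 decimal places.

Per component, 1: μ=9, E[X²]=87.6667; 2: μ=7.15, E[X²]=52.81; 3: μ=1.38095, E[X²]=5.19501.
E[X] = 0.25·9 + 0.166667·7.15 + 0.583333·1.38095 = 4.24722.
E[X²] = 0.25·87.6667 + 0.166667·52.81 + 0.583333·5.19501 = 33.7488.
Var(X) = E[X²] − (E[X])² = 33.7488 − 18.0389 = 15.7099.
SD(X) = √15.7099 = 3.96357.

3.964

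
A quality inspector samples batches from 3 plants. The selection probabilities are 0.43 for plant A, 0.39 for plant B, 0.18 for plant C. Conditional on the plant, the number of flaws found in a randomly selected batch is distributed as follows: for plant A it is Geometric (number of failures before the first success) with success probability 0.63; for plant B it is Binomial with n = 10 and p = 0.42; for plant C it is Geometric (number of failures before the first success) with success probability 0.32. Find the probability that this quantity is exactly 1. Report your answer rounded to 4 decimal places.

Conditional on each plant, P(X = 1): A: 0.2331; B: 0.0311962; C: 0.2176.
By total probability, P(X = 1) = 0.43·0.2331 + 0.39·0.0311962 + 0.18·0.2176 = 0.151568.

0.1516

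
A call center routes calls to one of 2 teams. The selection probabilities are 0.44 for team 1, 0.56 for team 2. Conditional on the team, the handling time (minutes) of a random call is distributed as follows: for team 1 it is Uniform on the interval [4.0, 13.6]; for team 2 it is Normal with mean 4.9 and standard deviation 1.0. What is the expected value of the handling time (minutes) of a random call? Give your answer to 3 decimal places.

Component means — 1: 8.8; 2: 4.9.
E[X] = 0.44·8.8 + 0.56·4.9 = 6.616.

6.616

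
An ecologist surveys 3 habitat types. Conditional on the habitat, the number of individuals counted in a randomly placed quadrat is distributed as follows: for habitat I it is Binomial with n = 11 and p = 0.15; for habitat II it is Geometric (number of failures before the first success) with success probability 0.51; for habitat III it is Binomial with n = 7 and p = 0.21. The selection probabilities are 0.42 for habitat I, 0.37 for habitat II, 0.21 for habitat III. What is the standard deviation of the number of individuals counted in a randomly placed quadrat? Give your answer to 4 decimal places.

Per component, I: μ=1.65, E[X²]=4.125; II: μ=0.960784, E[X²]=2.807; III: μ=1.47, E[X²]=3.3222.
E[X] = 0.42·1.65 + 0.37·0.960784 + 0.21·1.47 = 1.35719.
E[X²] = 0.42·4.125 + 0.37·2.807 + 0.21·3.3222 = 3.46875.
Var(X) = E[X²] − (E[X])² = 3.46875 − 1.84197 = 1.62679.
SD(X) = √1.62679 = 1.27546.

1.2755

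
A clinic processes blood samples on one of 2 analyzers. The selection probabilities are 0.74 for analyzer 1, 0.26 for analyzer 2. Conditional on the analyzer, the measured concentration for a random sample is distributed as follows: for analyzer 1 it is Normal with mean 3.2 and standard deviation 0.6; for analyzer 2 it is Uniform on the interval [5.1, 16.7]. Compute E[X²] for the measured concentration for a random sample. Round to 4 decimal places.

41.6501

For each component E[X²] = Var + (mean)², giving 1: 10.6; 2: 130.023.
Overall E[X²] = 0.74·10.6 + 0.26·130.023 = 41.6501.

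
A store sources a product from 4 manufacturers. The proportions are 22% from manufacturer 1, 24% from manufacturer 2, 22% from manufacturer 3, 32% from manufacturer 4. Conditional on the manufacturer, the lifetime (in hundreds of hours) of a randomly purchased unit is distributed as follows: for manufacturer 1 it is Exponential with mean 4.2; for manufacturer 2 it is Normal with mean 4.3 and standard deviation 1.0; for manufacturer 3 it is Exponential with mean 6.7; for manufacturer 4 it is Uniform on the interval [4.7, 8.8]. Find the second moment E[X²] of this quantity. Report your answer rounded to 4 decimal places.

For each component E[X²] = Var + (mean)², giving 1: 35.28; 2: 19.49; 3: 89.78; 4: 46.9633.
Overall E[X²] = 0.22·35.28 + 0.24·19.49 + 0.22·89.78 + 0.32·46.9633 = 47.2191.

47.2191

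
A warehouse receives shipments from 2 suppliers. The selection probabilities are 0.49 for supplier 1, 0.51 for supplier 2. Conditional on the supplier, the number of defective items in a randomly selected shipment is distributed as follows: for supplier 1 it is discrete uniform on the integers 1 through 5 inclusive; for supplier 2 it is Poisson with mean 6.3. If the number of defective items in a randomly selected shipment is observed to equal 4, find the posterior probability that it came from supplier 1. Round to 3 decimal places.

Likelihoods P(X=4 | ·): 1: 0.2; 2: 0.12053.
Posterior ∝ prior × likelihood. Numerator for 1: 0.49·0.2 = 0.098.
Normalizing constant: 0.49·0.2 + 0.51·0.12053 = 0.15947.
P(1 | observation) = 0.098 / 0.15947 = 0.614534.

0.615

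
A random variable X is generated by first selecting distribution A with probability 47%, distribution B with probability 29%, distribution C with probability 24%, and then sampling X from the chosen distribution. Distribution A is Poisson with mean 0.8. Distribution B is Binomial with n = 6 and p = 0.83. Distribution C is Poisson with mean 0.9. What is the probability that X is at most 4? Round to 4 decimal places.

0.7874

Conditional on each component, P(X ≤ 4): A: 0.998589; B: 0.271277; C: 0.997656.
By total probability, P(X ≤ 4) = 0.47·0.998589 + 0.29·0.271277 + 0.24·0.997656 = 0.787445.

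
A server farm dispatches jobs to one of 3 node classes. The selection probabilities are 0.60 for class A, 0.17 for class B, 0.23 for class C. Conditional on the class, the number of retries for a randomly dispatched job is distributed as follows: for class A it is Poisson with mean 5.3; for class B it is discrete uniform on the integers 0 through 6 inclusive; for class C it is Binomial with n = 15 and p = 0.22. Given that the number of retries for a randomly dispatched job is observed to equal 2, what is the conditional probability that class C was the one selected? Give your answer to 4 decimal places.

0.4107

Likelihoods P(X=2 | ·): A: 0.0701069; B: 0.142857; C: 0.201032.
Posterior ∝ prior × likelihood. Numerator for C: 0.23·0.201032 = 0.0462373.
Normalizing constant: 0.6·0.0701069 + 0.17·0.142857 + 0.23·0.201032 = 0.112587.
P(C | observation) = 0.0462373 / 0.112587 = 0.41068.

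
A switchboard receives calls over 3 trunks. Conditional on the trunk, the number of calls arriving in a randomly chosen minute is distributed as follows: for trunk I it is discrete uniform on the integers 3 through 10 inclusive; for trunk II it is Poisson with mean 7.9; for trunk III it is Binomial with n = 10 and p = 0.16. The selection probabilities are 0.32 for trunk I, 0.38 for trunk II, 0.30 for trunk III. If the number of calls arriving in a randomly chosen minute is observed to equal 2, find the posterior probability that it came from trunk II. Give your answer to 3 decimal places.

0.049

Likelihoods P(X=2 | ·): I: 0; II: 0.0115691; III: 0.285553.
Posterior ∝ prior × likelihood. Numerator for II: 0.38·0.0115691 = 0.00439624.
Normalizing constant: 0.32·0 + 0.38·0.0115691 + 0.3·0.285553 = 0.0900621.
P(II | observation) = 0.00439624 / 0.0900621 = 0.0488134.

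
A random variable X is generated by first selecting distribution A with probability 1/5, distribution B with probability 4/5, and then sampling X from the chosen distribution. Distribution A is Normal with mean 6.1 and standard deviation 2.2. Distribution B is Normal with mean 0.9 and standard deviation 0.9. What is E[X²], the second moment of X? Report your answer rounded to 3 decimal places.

For each component E[X²] = Var + (mean)², giving A: 42.05; B: 1.62.
Overall E[X²] = 0.2·42.05 + 0.8·1.62 = 9.706.

9.706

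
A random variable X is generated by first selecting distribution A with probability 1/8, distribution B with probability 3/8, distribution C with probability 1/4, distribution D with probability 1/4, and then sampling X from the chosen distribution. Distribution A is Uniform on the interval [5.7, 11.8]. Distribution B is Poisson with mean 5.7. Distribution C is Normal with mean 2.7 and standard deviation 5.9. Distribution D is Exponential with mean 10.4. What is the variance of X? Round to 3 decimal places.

46.553

Per component, A: μ=8.75, E[X²]=79.6633; B: μ=5.7, E[X²]=38.19; C: μ=2.7, E[X²]=42.1; D: μ=10.4, E[X²]=216.32.
E[X] = 0.125·8.75 + 0.375·5.7 + 0.25·2.7 + 0.25·10.4 = 6.50625.
E[X²] = 0.125·79.6633 + 0.375·38.19 + 0.25·42.1 + 0.25·216.32 = 88.8842.
Var(X) = E[X²] − (E[X])² = 88.8842 − 42.3313 = 46.5529.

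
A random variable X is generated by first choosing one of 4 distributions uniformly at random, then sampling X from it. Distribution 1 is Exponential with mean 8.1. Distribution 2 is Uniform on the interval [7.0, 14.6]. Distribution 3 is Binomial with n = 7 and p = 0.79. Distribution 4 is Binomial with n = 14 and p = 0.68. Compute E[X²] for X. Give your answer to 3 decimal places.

94.523

For each component E[X²] = Var + (mean)², giving 1: 131.22; 2: 121.453; 3: 31.7422; 4: 93.6768.
Overall E[X²] = 0.25·131.22 + 0.25·121.453 + 0.25·31.7422 + 0.25·93.6768 = 94.5231.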